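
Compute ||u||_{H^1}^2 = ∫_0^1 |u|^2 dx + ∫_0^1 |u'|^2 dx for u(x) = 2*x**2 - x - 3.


||u||_{H^1}^2 = 157/15

The H^1 norm (squared) on an interval (0, L) is
  ||u||_{H^1}^2 = ∫_0^L u(x)^2 dx + ∫_0^L u'(x)^2 dx.
Compute u'(x) = 4*x - 1.
Then u(x)^2 = 4*x**4 - 4*x**3 - 11*x**2 + 6*x + 9 and u'(x)^2 = 16*x**2 - 8*x + 1.
Integrate each monomial from 0 to 1 using ∫_0^1 c·x^n dx = c·1^(n+1)/(n+1):
  ∫_0^1 u(x)^2 dx = ∫_0^1 (4*x^4 - 4*x^3 - 11*x^2 + 6*x + 9) dx. Term by term:
    ∫_0^1 4*x^4 dx = 4/5;  ∫_0^1 -4*x^3 dx = -1;  ∫_0^1 -11*x^2 dx = -11/3;
    ∫_0^1 6*x dx = 3;  ∫_0^1 9 dx = 9.
  Sum: 4/5 − 1 − 11/3 + 3 + 9 = 122/15.
  ∫_0^1 u'(x)^2 dx = ∫_0^1 (16*x^2 - 8*x + 1) dx. Term by term:
    ∫_0^1 16*x^2 dx = 16/3;  ∫_0^1 -8*x dx = -4;  ∫_0^1 1 dx = 1.
  Sum: 16/3 − 4 + 1 = 7/3.
Adding: ||u||_{H^1}^2 = 122/15 + 7/3 = 157/15.


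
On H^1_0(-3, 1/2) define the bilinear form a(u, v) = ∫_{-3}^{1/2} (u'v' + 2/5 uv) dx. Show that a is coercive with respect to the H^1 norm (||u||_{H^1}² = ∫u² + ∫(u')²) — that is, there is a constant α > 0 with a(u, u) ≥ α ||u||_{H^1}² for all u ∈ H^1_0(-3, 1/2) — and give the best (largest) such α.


α = 2*(49 + 10*π^2)/(5*(4*π^2 + 49))

Coercivity of a(·,·) on H^1_0(-3, 1/2) means a(u, u) ≥ α ||u||_{H^1}² for every u ∈ H^1_0.
The interval has length L = 7/2, and Poincaré/coercivity depend only on L. Here a(u, u) = ∫(u')² + (2/5)·∫u².
Here 0 < c = 2/5 < 1. The condition a(u,u) ≥ α||u||_{H^1}² reads (1−α)∫(u')² ≥ (α−c)∫u². Any admissible α is ≤ 1 (rapidly oscillating u have ∫u²/∫(u')² → 0), and α = 1 would force 0 ≥ (1−c)∫u², impossible since c < 1; so 1−α > 0. By the sharp Poincaré inequality on H^1_0 of an interval of length L, ∫(u')² ≥ (π/L)²∫u² with equality for the first sine mode sin(π(x−x₀)/L) (x₀ the left endpoint), so the inequality holds for all u iff (1−α)(π/L)² ≥ α − c, i.e. α ≤ ((π/L)² + c)/((π/L)² + 1) = (1 + c(L/π)²)/(1 + (L/π)²). With (π/L)² = 4*π^2/49 and c = 2/5, the largest admissible constant is α = ((π/L)² + c)/((π/L)² + 1).
Simplifying, α = 2*(49 + 10*π^2)/(5*(4*π^2 + 49)).


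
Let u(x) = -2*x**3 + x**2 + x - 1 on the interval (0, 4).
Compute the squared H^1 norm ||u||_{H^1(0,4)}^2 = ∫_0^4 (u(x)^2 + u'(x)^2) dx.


||u||_{H^1}^2 = 1267352/105

The H^1 norm (squared) on an interval (0, L) is
  ||u||_{H^1}^2 = ∫_0^L u(x)^2 dx + ∫_0^L u'(x)^2 dx.
Compute u'(x) = -6*x**2 + 2*x + 1.
Then u(x)^2 = 4*x**6 - 4*x**5 - 3*x**4 + 6*x**3 - x**2 - 2*x + 1 and u'(x)^2 = 36*x**4 - 24*x**3 - 8*x**2 + 4*x + 1.
Integrate each monomial from 0 to 4 using ∫_0^4 c·x^n dx = c·4^(n+1)/(n+1):
  ∫_0^4 u(x)^2 dx = ∫_0^4 (4*x^6 - 4*x^5 - 3*x^4 + 6*x^3 - x^2 - 2*x + 1) dx. Term by term:
    ∫_0^4 4*x^6 dx = 65536/7;  ∫_0^4 -4*x^5 dx = -8192/3;  ∫_0^4 -3*x^4 dx = -3072/5;
    ∫_0^4 6*x^3 dx = 384;  ∫_0^4 -x^2 dx = -64/3;  ∫_0^4 -2*x dx = -16;
    ∫_0^4 1 dx = 4.
  Sum: 65536/7 − 8192/3 − 3072/5 + 384 − 64/3 − 16 + 4 = 222876/35.
  ∫_0^4 u'(x)^2 dx = ∫_0^4 (36*x^4 - 24*x^3 - 8*x^2 + 4*x + 1) dx. Term by term:
    ∫_0^4 36*x^4 dx = 36864/5;  ∫_0^4 -24*x^3 dx = -1536;  ∫_0^4 -8*x^2 dx = -512/3;
    ∫_0^4 4*x dx = 32;  ∫_0^4 1 dx = 4.
  Sum: 36864/5 − 1536 − 512/3 + 32 + 4 = 85532/15.
Adding: ||u||_{H^1}^2 = 222876/35 + 85532/15 = 1267352/105.


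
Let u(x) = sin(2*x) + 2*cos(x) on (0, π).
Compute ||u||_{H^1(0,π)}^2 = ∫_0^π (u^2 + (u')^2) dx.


||u||_{H^1(0,π)}^2 = 32/3 + 13*π/2

u'(x) = -2*sin(x) + 2*cos(2*x).
Expand u² and (u')² and integrate term by term on (0, π), using: for integers n ≥ 1, ∫_0^π sin²(nx) dx = ∫_0^π cos²(nx) dx = π/2; for n ≠ n', ∫_0^π sin(nx)sin(n'x) dx = ∫_0^π cos(nx)cos(n'x) dx = 0; and by product-to-sum, ∫_0^π sin(nx)cos(n'x) dx = ½∫_0^π [sin((n+n')x) + sin((n−n')x)] dx, which is 0 when n+n' is even and 2n/(n²−n'²) when n+n' is odd (it need not vanish on (0, π)).
  u² squared terms: (2)²·∫cos(x)² dx = 4·π/2 = 2*π;  (1)²·∫sin(2x)² dx = 1·π/2 = π/2.
  u² cross terms: 2·(2)·(1)·∫cos(x)·sin(2x) dx = 4·(4/3) = 16/3.
  So ∫_0^π u² dx = 2*π + π/2 + 16/3 = 16/3 + 5*π/2.
  (u')² squared terms: (-2)²·∫sin(x)² dx = 4·π/2 = 2*π;  (2)²·∫cos(2x)² dx = 4·π/2 = 2*π.
  (u')² cross terms: 2·(-2)·(2)·∫sin(x)·cos(2x) dx = -8·(-2/3) = 16/3.
  So ∫_0^π (u')² dx = 2*π + 2*π + 16/3 = 16/3 + 4*π.
||u||_{H^1}^2 = (16/3 + 5*π/2) + (16/3 + 4*π) = 32/3 + 13*π/2.


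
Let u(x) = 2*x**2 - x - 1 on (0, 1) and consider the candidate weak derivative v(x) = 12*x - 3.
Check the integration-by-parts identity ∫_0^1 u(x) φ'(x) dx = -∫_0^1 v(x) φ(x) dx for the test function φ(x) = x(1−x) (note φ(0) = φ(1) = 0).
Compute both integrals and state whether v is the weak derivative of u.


LHS = -1/6, RHS = -1/2. No, v is not the weak derivative of u.

u(x) = 2*x**2 - x - 1, classical derivative u'(x) = 4*x - 1.
φ(x) = x(1−x), so φ'(x) = 1 - 2*x.
Note φ(0) = φ(1) = 0, so the boundary term u·φ vanishes.
LHS = ∫_0^1 u(x) φ'(x) dx = ∫_0^1 (-4*x^3 + 4*x^2 + x - 1) dx. Term by term:
  ∫_0^1 -4*x^3 dx = -1;  ∫_0^1 4*x^2 dx = 4/3;  ∫_0^1 x dx = 1/2;
  ∫_0^1 -1 dx = -1.
Sum: -1 + 4/3 + 1/2 − 1 = -1/6.
So LHS = -1/6.
∫_0^1 v(x) φ(x) dx = ∫_0^1 (-12*x^3 + 15*x^2 - 3*x) dx. Term by term:
  ∫_0^1 -12*x^3 dx = -3;  ∫_0^1 15*x^2 dx = 5;  ∫_0^1 -3*x dx = -3/2.
Sum: -3 + 5 − 3/2 = 1/2.
So RHS = -∫_0^1 v(x) φ(x) dx = -1/2.
LHS − RHS = 1/3 ≠ 0, so the identity fails.
(For a valid weak derivative the identity must hold for EVERY test function, in particular this one. The failure shows v is NOT the weak derivative of u.)
Correct weak derivative would be u'(x) = 4*x - 1.


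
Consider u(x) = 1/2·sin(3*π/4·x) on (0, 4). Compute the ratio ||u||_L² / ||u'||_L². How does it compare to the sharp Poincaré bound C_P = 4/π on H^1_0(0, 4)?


||u||_L² / ||u'||_L² = 4/(3*π) < C_P = 4/π.

u(x) = 1/2·sin(3*π/4·x), so u'(x) = 3*π*cos(3*π*x/4)/8.
Writing u(x) = A·sin(kπx/L) with A = 1/2 and k = 3, use ∫_0^L sin²(kπx/L) dx = L/2 and ∫_0^L cos²(kπx/L) dx = L/2.
u² = 1/4·sin²(3*π/4·x) and (u')² = 9*π^2/64·cos²(3*π/4·x), and each of sin², cos² integrates to L/2 = 2 over (0, 4).
∫_0^4 u² dx = 1/2, so ||u||_L² = sqrt(2)/2.
∫_0^4 (u')² dx = 9*π^2/32, so ||u'||_L² = 3*sqrt(2)*π/8.
Ratio ||u||_L² / ||u'||_L² = 4/(3*π).
Sharp Poincaré constant on H^1_0(0, 4) is C_P = L/π = 4/π, achieved by sin(π/4·x).
This is the k = 3 harmonic; the ratio L/(kπ) is strictly less than C_P = L/π, consistent with the sharp inequality ||u||_L² ≤ C_P ||u'||_L².


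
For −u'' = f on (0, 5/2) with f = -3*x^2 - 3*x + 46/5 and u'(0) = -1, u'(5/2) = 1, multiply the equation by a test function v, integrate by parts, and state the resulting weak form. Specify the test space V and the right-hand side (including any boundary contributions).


V = H^1(0, 5/2) (v unrestricted at boundary; u is determined up to an additive constant); weak form: ∫_0^5/2 u'v' dx = ∫_0^5/2 (-3*x^2 - 3*x + 46/5) v dx + v(5/2) + v(0) for all v ∈ V.

Multiply both sides by a test function v and integrate from 0 to 5/2:
  ∫_0^5/2 −u''(x) v(x) dx = ∫_0^5/2 f(x) v(x) dx.
Integrate the LHS by parts once:
  ∫_0^5/2 −u'' v dx = −[u'(x) v(x)]_0^5/2 + ∫_0^5/2 u'(x) v'(x) dx.
Thus ∫_0^5/2 u'(x) v'(x) dx = ∫_0^5/2 f(x) v(x) dx + [u'(x) v(x)]_0^5/2.
Choose V so that boundary terms are either known or forced to vanish.
u has inhomogeneous Neumann u'(0) = -1, u'(5/2) = 1. [u' v]_0^5/2 = (1)·v(5/2) − (-1)·v(0) = v(5/2) + v(0). Take V = H^1(0, 5/2); boundary term becomes part of RHS.
Weak formulation: find u (satisfying any essential BC) such that ∫_0^5/2 u'(x) v'(x) dx = ∫_0^5/2 f v dx + v(5/2) + v(0) for all v ∈ V (Neumann data are natural BCs: they enter the RHS as boundary terms).
Substituting f(x) = -3*x^2 - 3*x + 46/5, the right-hand side is ∫_0^5/2 (-3*x^2 - 3*x + 46/5) v dx + v(5/2) + v(0).
Compatibility check (pure Neumann): taking v ≡ 1 ∈ V gives 0 = ∫_0^5/2 f dx + (1) − (-1), i.e. ∫_0^5/2 f dx must equal u'(0) − u'(5/2) = -2. Indeed ∫_0^5/2 (-3*x^2 - 3*x + 46/5) dx = -2, so the data are compatible. The solution is then unique only up to an additive constant (fix it e.g. by requiring ∫_0^5/2 u dx = 0).


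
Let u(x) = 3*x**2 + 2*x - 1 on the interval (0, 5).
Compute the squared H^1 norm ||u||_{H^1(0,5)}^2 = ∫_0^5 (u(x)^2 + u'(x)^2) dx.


||u||_{H^1}^2 = 27575/3

The H^1 norm (squared) on an interval (0, L) is
  ||u||_{H^1}^2 = ∫_0^L u(x)^2 dx + ∫_0^L u'(x)^2 dx.
Compute u'(x) = 6*x + 2.
Then u(x)^2 = 9*x**4 + 12*x**3 - 2*x**2 - 4*x + 1 and u'(x)^2 = 36*x**2 + 24*x + 4.
Integrate each monomial from 0 to 5 using ∫_0^5 c·x^n dx = c·5^(n+1)/(n+1):
  ∫_0^5 u(x)^2 dx = ∫_0^5 (9*x^4 + 12*x^3 - 2*x^2 - 4*x + 1) dx. Term by term:
    ∫_0^5 9*x^4 dx = 5625;  ∫_0^5 12*x^3 dx = 1875;  ∫_0^5 -2*x^2 dx = -250/3;
    ∫_0^5 -4*x dx = -50;  ∫_0^5 1 dx = 5.
  Sum: 5625 + 1875 − 250/3 − 50 + 5 = 22115/3.
  ∫_0^5 u'(x)^2 dx = ∫_0^5 (36*x^2 + 24*x + 4) dx. Term by term:
    ∫_0^5 36*x^2 dx = 1500;  ∫_0^5 24*x dx = 300;  ∫_0^5 4 dx = 20.
  Sum: 1500 + 300 + 20 = 1820.
Adding: ||u||_{H^1}^2 = 22115/3 + 1820 = 27575/3.


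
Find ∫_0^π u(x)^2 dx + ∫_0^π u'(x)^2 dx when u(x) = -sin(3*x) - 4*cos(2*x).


||u||_{H^1(0,π)}^2 = 48 + 45*π

u'(x) = 8*sin(2*x) - 3*cos(3*x).
Expand u² and (u')² and integrate term by term on (0, π), using: for integers n ≥ 1, ∫_0^π sin²(nx) dx = ∫_0^π cos²(nx) dx = π/2; for n ≠ n', ∫_0^π sin(nx)sin(n'x) dx = ∫_0^π cos(nx)cos(n'x) dx = 0; and by product-to-sum, ∫_0^π sin(nx)cos(n'x) dx = ½∫_0^π [sin((n+n')x) + sin((n−n')x)] dx, which is 0 when n+n' is even and 2n/(n²−n'²) when n+n' is odd (it need not vanish on (0, π)).
  u² squared terms: (-1)²·∫sin(3x)² dx = 1·π/2 = π/2;  (-4)²·∫cos(2x)² dx = 16·π/2 = 8*π.
  u² cross terms: 2·(-1)·(-4)·∫sin(3x)·cos(2x) dx = 8·(6/5) = 48/5.
  So ∫_0^π u² dx = π/2 + 8*π + 48/5 = 48/5 + 17*π/2.
  (u')² squared terms: (-3)²·∫cos(3x)² dx = 9·π/2 = 9*π/2;  (8)²·∫sin(2x)² dx = 64·π/2 = 32*π.
  (u')² cross terms: 2·(-3)·(8)·∫cos(3x)·sin(2x) dx = -48·(-4/5) = 192/5.
  So ∫_0^π (u')² dx = 9*π/2 + 32*π + 192/5 = 192/5 + 73*π/2.
||u||_{H^1}^2 = (48/5 + 17*π/2) + (192/5 + 73*π/2) = 48 + 45*π.


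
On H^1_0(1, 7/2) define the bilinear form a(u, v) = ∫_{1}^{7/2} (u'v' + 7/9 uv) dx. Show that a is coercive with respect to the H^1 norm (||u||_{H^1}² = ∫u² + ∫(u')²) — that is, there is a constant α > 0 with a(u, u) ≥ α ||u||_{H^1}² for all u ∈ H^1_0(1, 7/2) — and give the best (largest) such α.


α = (175 + 36*π^2)/(9*(25 + 4*π^2))

Coercivity of a(·,·) on H^1_0(1, 7/2) means a(u, u) ≥ α ||u||_{H^1}² for every u ∈ H^1_0.
The interval has length L = 5/2, and Poincaré/coercivity depend only on L. Here a(u, u) = ∫(u')² + (7/9)·∫u².
Here 0 < c = 7/9 < 1. The condition a(u,u) ≥ α||u||_{H^1}² reads (1−α)∫(u')² ≥ (α−c)∫u². Any admissible α is ≤ 1 (rapidly oscillating u have ∫u²/∫(u')² → 0), and α = 1 would force 0 ≥ (1−c)∫u², impossible since c < 1; so 1−α > 0. By the sharp Poincaré inequality on H^1_0 of an interval of length L, ∫(u')² ≥ (π/L)²∫u² with equality for the first sine mode sin(π(x−x₀)/L) (x₀ the left endpoint), so the inequality holds for all u iff (1−α)(π/L)² ≥ α − c, i.e. α ≤ ((π/L)² + c)/((π/L)² + 1) = (1 + c(L/π)²)/(1 + (L/π)²). With (π/L)² = 4*π^2/25 and c = 7/9, the largest admissible constant is α = ((π/L)² + c)/((π/L)² + 1).
Simplifying, α = (175 + 36*π^2)/(9*(25 + 4*π^2)).


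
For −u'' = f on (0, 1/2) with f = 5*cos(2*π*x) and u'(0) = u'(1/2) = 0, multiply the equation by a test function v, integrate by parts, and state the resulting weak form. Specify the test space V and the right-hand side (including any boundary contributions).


V = H^1(0, 1/2) (no boundary constraint on v; u is determined up to an additive constant); weak form: ∫_0^1/2 u'v' dx = ∫_0^1/2 (5*cos(2*π*x)) v dx for all v ∈ V.

Multiply both sides by a test function v and integrate from 0 to 1/2:
  ∫_0^1/2 −u''(x) v(x) dx = ∫_0^1/2 f(x) v(x) dx.
Integrate the LHS by parts once:
  ∫_0^1/2 −u'' v dx = −[u'(x) v(x)]_0^1/2 + ∫_0^1/2 u'(x) v'(x) dx.
Thus ∫_0^1/2 u'(x) v'(x) dx = ∫_0^1/2 f(x) v(x) dx + [u'(x) v(x)]_0^1/2.
Choose V so that boundary terms are either known or forced to vanish.
u has homogeneous Neumann: u'(0) = u'(1/2) = 0. So [u' v]_0^1/2 = 0·v(1/2) − 0·v(0) = 0 for any v; take V = H^1(0, 1/2).
Weak formulation: find u (satisfying any essential BC) such that ∫_0^1/2 u'(x) v'(x) dx = ∫_0^1/2 f v dx for all v ∈ V (homogeneous Neumann, so boundary terms vanish).
Substituting f(x) = 5*cos(2*π*x), the right-hand side is ∫_0^1/2 (5*cos(2*π*x)) v dx.
Compatibility check (pure Neumann): taking v ≡ 1 ∈ V gives 0 = ∫_0^1/2 f dx + (0) − (0), i.e. ∫_0^1/2 f dx must equal u'(0) − u'(1/2) = 0. Indeed ∫_0^1/2 (5*cos(2*π*x)) dx = 0, so the data are compatible. The solution is then unique only up to an additive constant (fix it e.g. by requiring ∫_0^1/2 u dx = 0).


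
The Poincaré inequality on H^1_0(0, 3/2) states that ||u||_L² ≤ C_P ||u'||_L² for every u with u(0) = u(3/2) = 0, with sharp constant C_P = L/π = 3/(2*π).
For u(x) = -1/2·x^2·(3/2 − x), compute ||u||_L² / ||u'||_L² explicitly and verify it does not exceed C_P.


||u||_L² / ||u'||_L² = 3*sqrt(14)/28 < C_P = 3/(2*π).

u(x) = -1/2·x^2·(3/2 − x), so u'(x) = 3*x*(x - 1)/2.
u(x) = -1/2·x^2·(3/2 − x) vanishes at x = 0 and x = 3/2, so u ∈ H^1_0(0, 3/2). Differentiate via the product rule and integrate the resulting polynomials term by term.
  ∫_0^3/2 u² dx = ∫_0^3/2 (x^6/4 - 3*x^5/4 + 9*x^4/16) dx. Term by term:
    ∫_0^3/2 x^6/4 dx = 2187/3584;  ∫_0^3/2 -3*x^5/4 dx = -729/512;  ∫_0^3/2 9*x^4/16 dx = 2187/2560.
  Sum: 2187/3584 − 729/512 + 2187/2560 = 729/17920.
  ∫_0^3/2 (u')² dx = ∫_0^3/2 (9*x^4/4 - 9*x^3/2 + 9*x^2/4) dx. Term by term:
    ∫_0^3/2 9*x^4/4 dx = 2187/640;  ∫_0^3/2 -9*x^3/2 dx = -729/128;  ∫_0^3/2 9*x^2/4 dx = 81/32.
  Sum: 2187/640 − 729/128 + 81/32 = 81/320.
∫_0^3/2 u² dx = 729/17920, so ||u||_L² = 27*sqrt(70)/1120.
∫_0^3/2 (u')² dx = 81/320, so ||u'||_L² = 9*sqrt(5)/40.
Ratio ||u||_L² / ||u'||_L² = 3*sqrt(14)/28.
Sharp Poincaré constant on H^1_0(0, 3/2) is C_P = L/π = 3/(2*π), achieved by sin(2*π/3·x).
A polynomial bump cannot attain the sharp Poincaré constant (only the first sine eigenfunction does), so the ratio is strictly less than C_P, consistent with ||u||_L² ≤ C_P ||u'||_L².


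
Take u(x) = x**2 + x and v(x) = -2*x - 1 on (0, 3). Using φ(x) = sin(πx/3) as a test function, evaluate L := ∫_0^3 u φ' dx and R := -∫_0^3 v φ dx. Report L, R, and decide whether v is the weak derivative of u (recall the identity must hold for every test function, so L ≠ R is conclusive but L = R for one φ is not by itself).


LHS = -24/π, RHS = 24/π. No, v is not the weak derivative of u.

u(x) = x**2 + x, classical derivative u'(x) = 2*x + 1.
φ(x) = sin(πx/3), so φ'(x) = π*cos(π*x/3)/3.
Note φ(0) = φ(3) = 0, so the boundary term u·φ vanishes.
LHS = ∫_0^3 u(x) φ'(x) dx = ∫_0^3 (π*x^2*cos(π*x/3)/3 + π*x*cos(π*x/3)/3) dx. Term by term:
  ∫_0^3 π*x*cos(π*x/3)/3 dx = -6/π;  ∫_0^3 π*x^2*cos(π*x/3)/3 dx = -18/π.
Sum: -6/π − 18/π = -24/π.
So LHS = -24/π.
∫_0^3 v(x) φ(x) dx = ∫_0^3 (-2*x*sin(π*x/3) - sin(π*x/3)) dx. Term by term:
  ∫_0^3 -sin(π*x/3) dx = -6/π;  ∫_0^3 -2*x*sin(π*x/3) dx = -18/π.
Sum: -6/π − 18/π = -24/π.
So RHS = -∫_0^3 v(x) φ(x) dx = 24/π.
LHS − RHS = -48/π ≠ 0, so the identity fails.
(For a valid weak derivative the identity must hold for EVERY test function, in particular this one. The failure shows v is NOT the weak derivative of u.)
Correct weak derivative would be u'(x) = 2*x + 1.


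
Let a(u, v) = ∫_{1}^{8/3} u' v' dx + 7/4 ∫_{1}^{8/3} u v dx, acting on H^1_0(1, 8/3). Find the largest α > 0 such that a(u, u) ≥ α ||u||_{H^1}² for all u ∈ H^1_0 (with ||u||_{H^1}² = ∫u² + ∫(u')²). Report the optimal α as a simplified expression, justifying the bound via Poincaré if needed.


α = 1

Coercivity of a(·,·) on H^1_0(1, 8/3) means a(u, u) ≥ α ||u||_{H^1}² for every u ∈ H^1_0.
The interval has length L = 5/3, and Poincaré/coercivity depend only on L. Here a(u, u) = ∫(u')² + (7/4)·∫u².
Here c = 7/4 ≥ 1, so a(u,u) = ∫(u')² + c∫u² ≥ ∫(u')² + ∫u² = ||u||_{H^1}², i.e. α = 1 works. No larger α is possible: a(u,u) ≥ α||u||_{H^1}² means (1−α)∫(u')² ≥ (α−c)∫u², and for the modes u_n = sin(nπ(x−x₀)/L) (x₀ the left endpoint) one has ∫u_n²/∫(u_n')² = (L/(nπ))² → 0, so a(u_n,u_n)/||u_n||_{H^1}² → 1. Hence the optimal constant is α = 1.
Therefore α = 1.


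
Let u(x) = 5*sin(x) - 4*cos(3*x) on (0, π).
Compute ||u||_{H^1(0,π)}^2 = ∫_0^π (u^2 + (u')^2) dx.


||u||_{H^1(0,π)}^2 = 105*π

u'(x) = 12*sin(3*x) + 5*cos(x).
Expand u² and (u')² and integrate term by term on (0, π), using: for integers n ≥ 1, ∫_0^π sin²(nx) dx = ∫_0^π cos²(nx) dx = π/2; for n ≠ n', ∫_0^π sin(nx)sin(n'x) dx = ∫_0^π cos(nx)cos(n'x) dx = 0; and by product-to-sum, ∫_0^π sin(nx)cos(n'x) dx = ½∫_0^π [sin((n+n')x) + sin((n−n')x)] dx, which is 0 when n+n' is even and 2n/(n²−n'²) when n+n' is odd (it need not vanish on (0, π)).
  u² squared terms: (-4)²·∫cos(3x)² dx = 16·π/2 = 8*π;  (5)²·∫sin(x)² dx = 25·π/2 = 25*π/2.
  u² cross terms: 2·(-4)·(5)·∫cos(3x)·sin(x) dx = -40·(0) = 0.
  So ∫_0^π u² dx = 8*π + 25*π/2 + 0 = 41*π/2.
  (u')² squared terms: (5)²·∫cos(x)² dx = 25·π/2 = 25*π/2;  (12)²·∫sin(3x)² dx = 144·π/2 = 72*π.
  (u')² cross terms: 2·(5)·(12)·∫cos(x)·sin(3x) dx = 120·(0) = 0.
  So ∫_0^π (u')² dx = 25*π/2 + 72*π + 0 = 169*π/2.
||u||_{H^1}^2 = (41*π/2) + (169*π/2) = 105*π.


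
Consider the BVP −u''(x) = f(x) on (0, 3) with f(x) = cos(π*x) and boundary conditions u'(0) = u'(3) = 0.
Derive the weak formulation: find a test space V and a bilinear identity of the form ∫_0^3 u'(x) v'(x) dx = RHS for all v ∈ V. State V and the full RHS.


V = H^1(0, 3) (no boundary constraint on v; u is determined up to an additive constant); weak form: ∫_0^3 u'v' dx = ∫_0^3 (cos(π*x)) v dx for all v ∈ V.

Multiply both sides by a test function v and integrate from 0 to 3:
  ∫_0^3 −u''(x) v(x) dx = ∫_0^3 f(x) v(x) dx.
Integrate the LHS by parts once:
  ∫_0^3 −u'' v dx = −[u'(x) v(x)]_0^3 + ∫_0^3 u'(x) v'(x) dx.
Thus ∫_0^3 u'(x) v'(x) dx = ∫_0^3 f(x) v(x) dx + [u'(x) v(x)]_0^3.
Choose V so that boundary terms are either known or forced to vanish.
u has homogeneous Neumann: u'(0) = u'(3) = 0. So [u' v]_0^3 = 0·v(3) − 0·v(0) = 0 for any v; take V = H^1(0, 3).
Weak formulation: find u (satisfying any essential BC) such that ∫_0^3 u'(x) v'(x) dx = ∫_0^3 f v dx for all v ∈ V (homogeneous Neumann, so boundary terms vanish).
Substituting f(x) = cos(π*x), the right-hand side is ∫_0^3 (cos(π*x)) v dx.
Compatibility check (pure Neumann): taking v ≡ 1 ∈ V gives 0 = ∫_0^3 f dx + (0) − (0), i.e. ∫_0^3 f dx must equal u'(0) − u'(3) = 0. Indeed ∫_0^3 (cos(π*x)) dx = 0, so the data are compatible. The solution is then unique only up to an additive constant (fix it e.g. by requiring ∫_0^3 u dx = 0).


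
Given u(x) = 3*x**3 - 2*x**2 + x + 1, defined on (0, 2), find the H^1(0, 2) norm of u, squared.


||u||_{H^1}^2 = 43432/105

The H^1 norm (squared) on an interval (0, L) is
  ||u||_{H^1}^2 = ∫_0^L u(x)^2 dx + ∫_0^L u'(x)^2 dx.
Compute u'(x) = 9*x**2 - 4*x + 1.
Then u(x)^2 = 9*x**6 - 12*x**5 + 10*x**4 + 2*x**3 - 3*x**2 + 2*x + 1 and u'(x)^2 = 81*x**4 - 72*x**3 + 34*x**2 - 8*x + 1.
Integrate each monomial from 0 to 2 using ∫_0^2 c·x^n dx = c·2^(n+1)/(n+1):
  ∫_0^2 u(x)^2 dx = ∫_0^2 (9*x^6 - 12*x^5 + 10*x^4 + 2*x^3 - 3*x^2 + 2*x + 1) dx. Term by term:
    ∫_0^2 9*x^6 dx = 1152/7;  ∫_0^2 -12*x^5 dx = -128;  ∫_0^2 10*x^4 dx = 64;
    ∫_0^2 2*x^3 dx = 8;  ∫_0^2 -3*x^2 dx = -8;  ∫_0^2 2*x dx = 4;
    ∫_0^2 1 dx = 2.
  Sum: 1152/7 − 128 + 64 + 8 − 8 + 4 + 2 = 746/7.
  ∫_0^2 u'(x)^2 dx = ∫_0^2 (81*x^4 - 72*x^3 + 34*x^2 - 8*x + 1) dx. Term by term:
    ∫_0^2 81*x^4 dx = 2592/5;  ∫_0^2 -72*x^3 dx = -288;  ∫_0^2 34*x^2 dx = 272/3;
    ∫_0^2 -8*x dx = -16;  ∫_0^2 1 dx = 2.
  Sum: 2592/5 − 288 + 272/3 − 16 + 2 = 4606/15.
Adding: ||u||_{H^1}^2 = 746/7 + 4606/15 = 43432/105.


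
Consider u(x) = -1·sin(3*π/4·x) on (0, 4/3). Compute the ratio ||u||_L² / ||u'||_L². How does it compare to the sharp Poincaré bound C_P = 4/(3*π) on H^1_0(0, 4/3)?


||u||_L² / ||u'||_L² = 4/(3*π) = C_P.

u(x) = -1·sin(3*π/4·x), so u'(x) = -3*π*cos(3*π*x/4)/4.
Writing u(x) = A·sin(kπx/L) with A = -1 and k = 1, use ∫_0^L sin²(kπx/L) dx = L/2 and ∫_0^L cos²(kπx/L) dx = L/2.
u² = 1·sin²(3*π/4·x) and (u')² = 9*π^2/16·cos²(3*π/4·x), and each of sin², cos² integrates to L/2 = 2/3 over (0, 4/3).
∫_0^4/3 u² dx = 2/3, so ||u||_L² = sqrt(6)/3.
∫_0^4/3 (u')² dx = 3*π^2/8, so ||u'||_L² = sqrt(6)*π/4.
Ratio ||u||_L² / ||u'||_L² = 4/(3*π).
Sharp Poincaré constant on H^1_0(0, 4/3) is C_P = L/π = 4/(3*π), achieved by sin(3*π/4·x).
This is the k = 1 eigenfunction (up to amplitude), so the ratio equals the sharp Poincaré constant exactly.


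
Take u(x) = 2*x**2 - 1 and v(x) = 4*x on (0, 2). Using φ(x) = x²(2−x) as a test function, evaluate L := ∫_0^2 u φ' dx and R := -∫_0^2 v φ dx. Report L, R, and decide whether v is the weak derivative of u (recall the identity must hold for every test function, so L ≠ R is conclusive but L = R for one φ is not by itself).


LHS = -32/5, RHS = -32/5. Yes, v = u' weakly.

u(x) = 2*x**2 - 1, classical derivative u'(x) = 4*x.
φ(x) = x²(2−x), so φ'(x) = x*(4 - 3*x).
Note φ(0) = φ(2) = 0, so the boundary term u·φ vanishes.
LHS = ∫_0^2 u(x) φ'(x) dx = ∫_0^2 (-6*x^4 + 8*x^3 + 3*x^2 - 4*x) dx. Term by term:
  ∫_0^2 -6*x^4 dx = -192/5;  ∫_0^2 8*x^3 dx = 32;  ∫_0^2 3*x^2 dx = 8;
  ∫_0^2 -4*x dx = -8.
Sum: -192/5 + 32 + 8 − 8 = -32/5.
So LHS = -32/5.
∫_0^2 v(x) φ(x) dx = ∫_0^2 (-4*x^4 + 8*x^3) dx. Term by term:
  ∫_0^2 -4*x^4 dx = -128/5;  ∫_0^2 8*x^3 dx = 32.
Sum: -128/5 + 32 = 32/5.
So RHS = -∫_0^2 v(x) φ(x) dx = -32/5.
LHS = RHS, so the identity holds for this test φ.
Moreover u is smooth here and v(x) = u'(x) = 4*x pointwise, so the identity holds for every test function. Hence v is the weak derivative of u.


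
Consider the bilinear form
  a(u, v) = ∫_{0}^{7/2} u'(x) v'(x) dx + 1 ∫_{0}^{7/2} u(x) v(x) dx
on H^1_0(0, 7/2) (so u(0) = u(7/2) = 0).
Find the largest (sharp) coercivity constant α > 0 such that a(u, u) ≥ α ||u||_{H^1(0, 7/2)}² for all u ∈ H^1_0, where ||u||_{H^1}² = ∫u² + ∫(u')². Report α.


α = 1

Coercivity of a(·,·) on H^1_0(0, 7/2) means a(u, u) ≥ α ||u||_{H^1}² for every u ∈ H^1_0.
The interval has length L = 7/2, and Poincaré/coercivity depend only on L. Here a(u, u) = ∫(u')² + (1)·∫u².
Here c = 1 ≥ 1, so a(u,u) = ∫(u')² + c∫u² ≥ ∫(u')² + ∫u² = ||u||_{H^1}², i.e. α = 1 works. No larger α is possible: a(u,u) ≥ α||u||_{H^1}² means (1−α)∫(u')² ≥ (α−c)∫u², and for the modes u_n = sin(nπ(x−x₀)/L) (x₀ the left endpoint) one has ∫u_n²/∫(u_n')² = (L/(nπ))² → 0, so a(u_n,u_n)/||u_n||_{H^1}² → 1. Hence the optimal constant is α = 1.
Therefore α = 1.


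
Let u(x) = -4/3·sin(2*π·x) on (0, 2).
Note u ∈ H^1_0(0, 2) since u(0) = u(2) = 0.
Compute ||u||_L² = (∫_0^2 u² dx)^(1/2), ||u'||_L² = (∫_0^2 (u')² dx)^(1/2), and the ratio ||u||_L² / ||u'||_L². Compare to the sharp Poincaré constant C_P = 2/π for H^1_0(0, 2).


||u||_L² / ||u'||_L² = 1/(2*π) < C_P = 2/π.

u(x) = -4/3·sin(2*π·x), so u'(x) = -8*π*cos(2*π*x)/3.
Writing u(x) = A·sin(kπx/L) with A = -4/3 and k = 4, use ∫_0^L sin²(kπx/L) dx = L/2 and ∫_0^L cos²(kπx/L) dx = L/2.
u² = 16/9·sin²(2*π·x) and (u')² = 64*π^2/9·cos²(2*π·x), and each of sin², cos² integrates to L/2 = 1 over (0, 2).
∫_0^2 u² dx = 16/9, so ||u||_L² = 4/3.
∫_0^2 (u')² dx = 64*π^2/9, so ||u'||_L² = 8*π/3.
Ratio ||u||_L² / ||u'||_L² = 1/(2*π).
Sharp Poincaré constant on H^1_0(0, 2) is C_P = L/π = 2/π, achieved by sin(π/2·x).
This is the k = 4 harmonic; the ratio L/(kπ) is strictly less than C_P = L/π, consistent with the sharp inequality ||u||_L² ≤ C_P ||u'||_L².


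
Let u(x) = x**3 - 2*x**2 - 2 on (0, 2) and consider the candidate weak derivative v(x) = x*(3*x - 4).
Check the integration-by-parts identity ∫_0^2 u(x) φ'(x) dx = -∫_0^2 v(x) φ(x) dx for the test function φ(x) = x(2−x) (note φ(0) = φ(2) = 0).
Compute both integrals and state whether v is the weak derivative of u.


LHS = 8/15, RHS = 8/15. Yes, v = u' weakly.

u(x) = x**3 - 2*x**2 - 2, classical derivative u'(x) = 3*x**2 - 4*x.
φ(x) = x(2−x), so φ'(x) = 2 - 2*x.
Note φ(0) = φ(2) = 0, so the boundary term u·φ vanishes.
LHS = ∫_0^2 u(x) φ'(x) dx = ∫_0^2 (-2*x^4 + 6*x^3 - 4*x^2 + 4*x - 4) dx. Term by term:
  ∫_0^2 -2*x^4 dx = -64/5;  ∫_0^2 6*x^3 dx = 24;  ∫_0^2 -4*x^2 dx = -32/3;
  ∫_0^2 4*x dx = 8;  ∫_0^2 -4 dx = -8.
Sum: -64/5 + 24 − 32/3 + 8 − 8 = 8/15.
So LHS = 8/15.
∫_0^2 v(x) φ(x) dx = ∫_0^2 (-3*x^4 + 10*x^3 - 8*x^2) dx. Term by term:
  ∫_0^2 -3*x^4 dx = -96/5;  ∫_0^2 10*x^3 dx = 40;  ∫_0^2 -8*x^2 dx = -64/3.
Sum: -96/5 + 40 − 64/3 = -8/15.
So RHS = -∫_0^2 v(x) φ(x) dx = 8/15.
LHS = RHS, so the identity holds for this test φ.
Moreover u is smooth here and v(x) = u'(x) = 3*x**2 - 4*x pointwise, so the identity holds for every test function. Hence v is the weak derivative of u.


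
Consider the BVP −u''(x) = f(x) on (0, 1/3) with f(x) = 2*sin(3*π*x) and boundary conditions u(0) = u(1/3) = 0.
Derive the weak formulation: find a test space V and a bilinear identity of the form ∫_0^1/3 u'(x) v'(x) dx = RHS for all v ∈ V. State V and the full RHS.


V = H^1_0(0, 1/3) (so v(0) = v(1/3) = 0); weak form: ∫_0^1/3 u'v' dx = ∫_0^1/3 (2*sin(3*π*x)) v dx for all v ∈ V.

Multiply both sides by a test function v and integrate from 0 to 1/3:
  ∫_0^1/3 −u''(x) v(x) dx = ∫_0^1/3 f(x) v(x) dx.
Integrate the LHS by parts once:
  ∫_0^1/3 −u'' v dx = −[u'(x) v(x)]_0^1/3 + ∫_0^1/3 u'(x) v'(x) dx.
Thus ∫_0^1/3 u'(x) v'(x) dx = ∫_0^1/3 f(x) v(x) dx + [u'(x) v(x)]_0^1/3.
Choose V so that boundary terms are either known or forced to vanish.
u is Dirichlet: u(0) = u(1/3) = 0. Let V = H^1_0(0, 1/3); then v(0) = v(1/3) = 0, and [u' v]_0^1/3 = 0.
Weak formulation: find u (satisfying any essential BC) such that ∫_0^1/3 u'(x) v'(x) dx = ∫_0^1/3 f v dx for all v ∈ V.
Substituting f(x) = 2*sin(3*π*x), the right-hand side is ∫_0^1/3 (2*sin(3*π*x)) v dx.


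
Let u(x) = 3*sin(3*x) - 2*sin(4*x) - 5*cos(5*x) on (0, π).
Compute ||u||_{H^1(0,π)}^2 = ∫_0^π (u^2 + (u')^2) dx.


||u||_{H^1(0,π)}^2 = -4160/9 + 404*π

u'(x) = 25*sin(5*x) + 9*cos(3*x) - 8*cos(4*x).
Expand u² and (u')² and integrate term by term on (0, π), using: for integers n ≥ 1, ∫_0^π sin²(nx) dx = ∫_0^π cos²(nx) dx = π/2; for n ≠ n', ∫_0^π sin(nx)sin(n'x) dx = ∫_0^π cos(nx)cos(n'x) dx = 0; and by product-to-sum, ∫_0^π sin(nx)cos(n'x) dx = ½∫_0^π [sin((n+n')x) + sin((n−n')x)] dx, which is 0 when n+n' is even and 2n/(n²−n'²) when n+n' is odd (it need not vanish on (0, π)).
  u² squared terms: (-5)²·∫cos(5x)² dx = 25·π/2 = 25*π/2;  (-2)²·∫sin(4x)² dx = 4·π/2 = 2*π;  (3)²·∫sin(3x)² dx = 9·π/2 = 9*π/2.
  u² cross terms: 2·(-5)·(-2)·∫cos(5x)·sin(4x) dx = 20·(-8/9) = -160/9;  2·(-5)·(3)·∫cos(5x)·sin(3x) dx = -30·(0) = 0;  2·(-2)·(3)·∫sin(4x)·sin(3x) dx = -12·(0) = 0.
  So ∫_0^π u² dx = 25*π/2 + 2*π + 9*π/2 − 160/9 + 0 + 0 = -160/9 + 19*π.
  (u')² squared terms: (-8)²·∫cos(4x)² dx = 64·π/2 = 32*π;  (9)²·∫cos(3x)² dx = 81·π/2 = 81*π/2;  (25)²·∫sin(5x)² dx = 625·π/2 = 625*π/2.
  (u')² cross terms: 2·(-8)·(9)·∫cos(4x)·cos(3x) dx = -144·(0) = 0;  2·(-8)·(25)·∫cos(4x)·sin(5x) dx = -400·(10/9) = -4000/9;  2·(9)·(25)·∫cos(3x)·sin(5x) dx = 450·(0) = 0.
  So ∫_0^π (u')² dx = 32*π + 81*π/2 + 625*π/2 + 0 − 4000/9 + 0 = -4000/9 + 385*π.
||u||_{H^1}^2 = (-160/9 + 19*π) + (-4000/9 + 385*π) = -4160/9 + 404*π.


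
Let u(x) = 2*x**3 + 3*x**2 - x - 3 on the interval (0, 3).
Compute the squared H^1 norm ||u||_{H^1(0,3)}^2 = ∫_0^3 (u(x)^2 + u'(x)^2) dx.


||u||_{H^1}^2 = 410187/70

The H^1 norm (squared) on an interval (0, L) is
  ||u||_{H^1}^2 = ∫_0^L u(x)^2 dx + ∫_0^L u'(x)^2 dx.
Compute u'(x) = 6*x**2 + 6*x - 1.
Then u(x)^2 = 4*x**6 + 12*x**5 + 5*x**4 - 18*x**3 - 17*x**2 + 6*x + 9 and u'(x)^2 = 36*x**4 + 72*x**3 + 24*x**2 - 12*x + 1.
Integrate each monomial from 0 to 3 using ∫_0^3 c·x^n dx = c·3^(n+1)/(n+1):
  ∫_0^3 u(x)^2 dx = ∫_0^3 (4*x^6 + 12*x^5 + 5*x^4 - 18*x^3 - 17*x^2 + 6*x + 9) dx. Term by term:
    ∫_0^3 4*x^6 dx = 8748/7;  ∫_0^3 12*x^5 dx = 1458;  ∫_0^3 5*x^4 dx = 243;
    ∫_0^3 -18*x^3 dx = -729/2;  ∫_0^3 -17*x^2 dx = -153;  ∫_0^3 6*x dx = 27;
    ∫_0^3 9 dx = 27.
  Sum: 8748/7 + 1458 + 243 − 729/2 − 153 + 27 + 27 = 34821/14.
  ∫_0^3 u'(x)^2 dx = ∫_0^3 (36*x^4 + 72*x^3 + 24*x^2 - 12*x + 1) dx. Term by term:
    ∫_0^3 36*x^4 dx = 8748/5;  ∫_0^3 72*x^3 dx = 1458;  ∫_0^3 24*x^2 dx = 216;
    ∫_0^3 -12*x dx = -54;  ∫_0^3 1 dx = 3.
  Sum: 8748/5 + 1458 + 216 − 54 + 3 = 16863/5.
Adding: ||u||_{H^1}^2 = 34821/14 + 16863/5 = 410187/70.


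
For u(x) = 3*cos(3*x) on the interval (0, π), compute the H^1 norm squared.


||u||_{H^1(0,π)}^2 = 45*π

u'(x) = -9*sin(3*x).
Expand u² and (u')² and integrate term by term on (0, π), using: for integers n ≥ 1, ∫_0^π sin²(nx) dx = ∫_0^π cos²(nx) dx = π/2; for n ≠ n', ∫_0^π sin(nx)sin(n'x) dx = ∫_0^π cos(nx)cos(n'x) dx = 0; and by product-to-sum, ∫_0^π sin(nx)cos(n'x) dx = ½∫_0^π [sin((n+n')x) + sin((n−n')x)] dx, which is 0 when n+n' is even and 2n/(n²−n'²) when n+n' is odd (it need not vanish on (0, π)).
  u² squared terms: (3)²·∫cos(3x)² dx = 9·π/2 = 9*π/2.
  So ∫_0^π u² dx = 9*π/2.
  (u')² squared terms: (-9)²·∫sin(3x)² dx = 81·π/2 = 81*π/2.
  So ∫_0^π (u')² dx = 81*π/2.
||u||_{H^1}^2 = (9*π/2) + (81*π/2) = 45*π.


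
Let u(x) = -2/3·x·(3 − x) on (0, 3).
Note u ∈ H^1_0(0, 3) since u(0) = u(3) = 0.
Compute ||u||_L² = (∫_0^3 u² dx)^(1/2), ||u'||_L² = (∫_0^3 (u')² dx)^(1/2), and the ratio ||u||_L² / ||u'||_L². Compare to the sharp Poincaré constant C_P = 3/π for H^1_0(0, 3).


||u||_L² / ||u'||_L² = 3*sqrt(10)/10 < C_P = 3/π.

u(x) = -2/3·x·(3 − x), so u'(x) = 4*x/3 - 2.
u(x) = -2/3·x·(3 − x) vanishes at x = 0 and x = 3, so u ∈ H^1_0(0, 3). Differentiate via the product rule and integrate the resulting polynomials term by term.
  ∫_0^3 u² dx = ∫_0^3 (4*x^4/9 - 8*x^3/3 + 4*x^2) dx. Term by term:
    ∫_0^3 4*x^4/9 dx = 108/5;  ∫_0^3 -8*x^3/3 dx = -54;  ∫_0^3 4*x^2 dx = 36.
  Sum: 108/5 − 54 + 36 = 18/5.
  ∫_0^3 (u')² dx = ∫_0^3 (16*x^2/9 - 16*x/3 + 4) dx. Term by term:
    ∫_0^3 16*x^2/9 dx = 16;  ∫_0^3 -16*x/3 dx = -24;  ∫_0^3 4 dx = 12.
  Sum: 16 − 24 + 12 = 4.
∫_0^3 u² dx = 18/5, so ||u||_L² = 3*sqrt(10)/5.
∫_0^3 (u')² dx = 4, so ||u'||_L² = 2.
Ratio ||u||_L² / ||u'||_L² = 3*sqrt(10)/10.
Sharp Poincaré constant on H^1_0(0, 3) is C_P = L/π = 3/π, achieved by sin(π/3·x).
A polynomial bump cannot attain the sharp Poincaré constant (only the first sine eigenfunction does), so the ratio is strictly less than C_P, consistent with ||u||_L² ≤ C_P ||u'||_L².


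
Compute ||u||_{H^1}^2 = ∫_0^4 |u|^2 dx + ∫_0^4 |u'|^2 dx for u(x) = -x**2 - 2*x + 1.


||u||_{H^1}^2 = 3204/5

The H^1 norm (squared) on an interval (0, L) is
  ||u||_{H^1}^2 = ∫_0^L u(x)^2 dx + ∫_0^L u'(x)^2 dx.
Compute u'(x) = -2*x - 2.
Then u(x)^2 = x**4 + 4*x**3 + 2*x**2 - 4*x + 1 and u'(x)^2 = 4*x**2 + 8*x + 4.
Integrate each monomial from 0 to 4 using ∫_0^4 c·x^n dx = c·4^(n+1)/(n+1):
  ∫_0^4 u(x)^2 dx = ∫_0^4 (x^4 + 4*x^3 + 2*x^2 - 4*x + 1) dx. Term by term:
    ∫_0^4 x^4 dx = 1024/5;  ∫_0^4 4*x^3 dx = 256;  ∫_0^4 2*x^2 dx = 128/3;
    ∫_0^4 -4*x dx = -32;  ∫_0^4 1 dx = 4.
  Sum: 1024/5 + 256 + 128/3 − 32 + 4 = 7132/15.
  ∫_0^4 u'(x)^2 dx = ∫_0^4 (4*x^2 + 8*x + 4) dx. Term by term:
    ∫_0^4 4*x^2 dx = 256/3;  ∫_0^4 8*x dx = 64;  ∫_0^4 4 dx = 16.
  Sum: 256/3 + 64 + 16 = 496/3.
Adding: ||u||_{H^1}^2 = 7132/15 + 496/3 = 3204/5.


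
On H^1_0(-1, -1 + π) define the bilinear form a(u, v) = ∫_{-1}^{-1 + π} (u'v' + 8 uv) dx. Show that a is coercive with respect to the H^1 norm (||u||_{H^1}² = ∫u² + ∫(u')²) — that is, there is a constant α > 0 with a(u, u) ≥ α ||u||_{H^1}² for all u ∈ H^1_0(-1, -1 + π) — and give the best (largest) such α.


α = 1

Coercivity of a(·,·) on H^1_0(-1, -1 + π) means a(u, u) ≥ α ||u||_{H^1}² for every u ∈ H^1_0.
The interval has length L = π, and Poincaré/coercivity depend only on L. Here a(u, u) = ∫(u')² + (8)·∫u².
Here c = 8 ≥ 1, so a(u,u) = ∫(u')² + c∫u² ≥ ∫(u')² + ∫u² = ||u||_{H^1}², i.e. α = 1 works. No larger α is possible: a(u,u) ≥ α||u||_{H^1}² means (1−α)∫(u')² ≥ (α−c)∫u², and for the modes u_n = sin(nπ(x−x₀)/L) (x₀ the left endpoint) one has ∫u_n²/∫(u_n')² = (L/(nπ))² → 0, so a(u_n,u_n)/||u_n||_{H^1}² → 1. Hence the optimal constant is α = 1.
Therefore α = 1.


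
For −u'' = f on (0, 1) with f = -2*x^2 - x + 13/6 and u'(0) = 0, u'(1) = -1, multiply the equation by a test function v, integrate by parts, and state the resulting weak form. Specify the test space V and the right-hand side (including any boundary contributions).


V = H^1(0, 1) (v unrestricted at boundary; u is determined up to an additive constant); weak form: ∫_0^1 u'v' dx = ∫_0^1 (-2*x^2 - x + 13/6) v dx − v(1) for all v ∈ V.

Multiply both sides by a test function v and integrate from 0 to 1:
  ∫_0^1 −u''(x) v(x) dx = ∫_0^1 f(x) v(x) dx.
Integrate the LHS by parts once:
  ∫_0^1 −u'' v dx = −[u'(x) v(x)]_0^1 + ∫_0^1 u'(x) v'(x) dx.
Thus ∫_0^1 u'(x) v'(x) dx = ∫_0^1 f(x) v(x) dx + [u'(x) v(x)]_0^1.
Choose V so that boundary terms are either known or forced to vanish.
u has inhomogeneous Neumann u'(0) = 0, u'(1) = -1. [u' v]_0^1 = (-1)·v(1) − (0)·v(0) = − v(1). Take V = H^1(0, 1); boundary term becomes part of RHS.
Weak formulation: find u (satisfying any essential BC) such that ∫_0^1 u'(x) v'(x) dx = ∫_0^1 f v dx − v(1) for all v ∈ V (Neumann data are natural BCs: they enter the RHS as boundary terms).
Substituting f(x) = -2*x^2 - x + 13/6, the right-hand side is ∫_0^1 (-2*x^2 - x + 13/6) v dx − v(1).
Compatibility check (pure Neumann): taking v ≡ 1 ∈ V gives 0 = ∫_0^1 f dx + (-1) − (0), i.e. ∫_0^1 f dx must equal u'(0) − u'(1) = 1. Indeed ∫_0^1 (-2*x^2 - x + 13/6) dx = 1, so the data are compatible. The solution is then unique only up to an additive constant (fix it e.g. by requiring ∫_0^1 u dx = 0).


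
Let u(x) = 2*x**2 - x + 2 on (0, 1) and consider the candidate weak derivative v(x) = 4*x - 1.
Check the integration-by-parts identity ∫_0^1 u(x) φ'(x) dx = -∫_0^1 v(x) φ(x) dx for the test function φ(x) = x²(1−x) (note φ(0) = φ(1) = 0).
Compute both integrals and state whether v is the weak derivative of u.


LHS = -7/60, RHS = -7/60. Yes, v = u' weakly.

u(x) = 2*x**2 - x + 2, classical derivative u'(x) = 4*x - 1.
φ(x) = x²(1−x), so φ'(x) = x*(2 - 3*x).
Note φ(0) = φ(1) = 0, so the boundary term u·φ vanishes.
LHS = ∫_0^1 u(x) φ'(x) dx = ∫_0^1 (-6*x^4 + 7*x^3 - 8*x^2 + 4*x) dx. Term by term:
  ∫_0^1 -6*x^4 dx = -6/5;  ∫_0^1 7*x^3 dx = 7/4;  ∫_0^1 -8*x^2 dx = -8/3;
  ∫_0^1 4*x dx = 2.
Sum: -6/5 + 7/4 − 8/3 + 2 = -7/60.
So LHS = -7/60.
∫_0^1 v(x) φ(x) dx = ∫_0^1 (-4*x^4 + 5*x^3 - x^2) dx. Term by term:
  ∫_0^1 -4*x^4 dx = -4/5;  ∫_0^1 5*x^3 dx = 5/4;  ∫_0^1 -x^2 dx = -1/3.
Sum: -4/5 + 5/4 − 1/3 = 7/60.
So RHS = -∫_0^1 v(x) φ(x) dx = -7/60.
LHS = RHS, so the identity holds for this test φ.
Moreover u is smooth here and v(x) = u'(x) = 4*x - 1 pointwise, so the identity holds for every test function. Hence v is the weak derivative of u.


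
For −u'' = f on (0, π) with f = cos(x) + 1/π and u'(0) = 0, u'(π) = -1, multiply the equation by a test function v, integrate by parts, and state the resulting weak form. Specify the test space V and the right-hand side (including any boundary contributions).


V = H^1(0, π) (v unrestricted at boundary; u is determined up to an additive constant); weak form: ∫_0^π u'v' dx = ∫_0^π (cos(x) + 1/π) v dx − v(π) for all v ∈ V.

Multiply both sides by a test function v and integrate from 0 to π:
  ∫_0^π −u''(x) v(x) dx = ∫_0^π f(x) v(x) dx.
Integrate the LHS by parts once:
  ∫_0^π −u'' v dx = −[u'(x) v(x)]_0^π + ∫_0^π u'(x) v'(x) dx.
Thus ∫_0^π u'(x) v'(x) dx = ∫_0^π f(x) v(x) dx + [u'(x) v(x)]_0^π.
Choose V so that boundary terms are either known or forced to vanish.
u has inhomogeneous Neumann u'(0) = 0, u'(π) = -1. [u' v]_0^π = (-1)·v(π) − (0)·v(0) = − v(π). Take V = H^1(0, π); boundary term becomes part of RHS.
Weak formulation: find u (satisfying any essential BC) such that ∫_0^π u'(x) v'(x) dx = ∫_0^π f v dx − v(π) for all v ∈ V (Neumann data are natural BCs: they enter the RHS as boundary terms).
Substituting f(x) = cos(x) + 1/π, the right-hand side is ∫_0^π (cos(x) + 1/π) v dx − v(π).
Compatibility check (pure Neumann): taking v ≡ 1 ∈ V gives 0 = ∫_0^π f dx + (-1) − (0), i.e. ∫_0^π f dx must equal u'(0) − u'(π) = 1. Indeed ∫_0^π (cos(x) + 1/π) dx = 1, so the data are compatible. The solution is then unique only up to an additive constant (fix it e.g. by requiring ∫_0^π u dx = 0).


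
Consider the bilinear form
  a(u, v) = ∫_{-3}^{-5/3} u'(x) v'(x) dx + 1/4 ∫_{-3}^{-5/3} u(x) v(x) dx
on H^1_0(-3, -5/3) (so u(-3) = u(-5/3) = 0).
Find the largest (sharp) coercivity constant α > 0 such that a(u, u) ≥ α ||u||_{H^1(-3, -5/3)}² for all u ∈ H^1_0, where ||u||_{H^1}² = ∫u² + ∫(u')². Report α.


α = (4 + 9*π^2)/(16 + 9*π^2)

Coercivity of a(·,·) on H^1_0(-3, -5/3) means a(u, u) ≥ α ||u||_{H^1}² for every u ∈ H^1_0.
The interval has length L = 4/3, and Poincaré/coercivity depend only on L. Here a(u, u) = ∫(u')² + (1/4)·∫u².
Here 0 < c = 1/4 < 1. The condition a(u,u) ≥ α||u||_{H^1}² reads (1−α)∫(u')² ≥ (α−c)∫u². Any admissible α is ≤ 1 (rapidly oscillating u have ∫u²/∫(u')² → 0), and α = 1 would force 0 ≥ (1−c)∫u², impossible since c < 1; so 1−α > 0. By the sharp Poincaré inequality on H^1_0 of an interval of length L, ∫(u')² ≥ (π/L)²∫u² with equality for the first sine mode sin(π(x−x₀)/L) (x₀ the left endpoint), so the inequality holds for all u iff (1−α)(π/L)² ≥ α − c, i.e. α ≤ ((π/L)² + c)/((π/L)² + 1) = (1 + c(L/π)²)/(1 + (L/π)²). With (π/L)² = 9*π^2/16 and c = 1/4, the largest admissible constant is α = ((π/L)² + c)/((π/L)² + 1).
Simplifying, α = (4 + 9*π^2)/(16 + 9*π^2).


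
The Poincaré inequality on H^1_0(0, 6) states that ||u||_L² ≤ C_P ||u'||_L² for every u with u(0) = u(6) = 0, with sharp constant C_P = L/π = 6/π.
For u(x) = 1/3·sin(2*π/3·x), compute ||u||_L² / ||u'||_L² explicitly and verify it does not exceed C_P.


||u||_L² / ||u'||_L² = 3/(2*π) < C_P = 6/π.

u(x) = 1/3·sin(2*π/3·x), so u'(x) = 2*π*cos(2*π*x/3)/9.
Writing u(x) = A·sin(kπx/L) with A = 1/3 and k = 4, use ∫_0^L sin²(kπx/L) dx = L/2 and ∫_0^L cos²(kπx/L) dx = L/2.
u² = 1/9·sin²(2*π/3·x) and (u')² = 4*π^2/81·cos²(2*π/3·x), and each of sin², cos² integrates to L/2 = 3 over (0, 6).
∫_0^6 u² dx = 1/3, so ||u||_L² = sqrt(3)/3.
∫_0^6 (u')² dx = 4*π^2/27, so ||u'||_L² = 2*sqrt(3)*π/9.
Ratio ||u||_L² / ||u'||_L² = 3/(2*π).
Sharp Poincaré constant on H^1_0(0, 6) is C_P = L/π = 6/π, achieved by sin(π/6·x).
This is the k = 4 harmonic; the ratio L/(kπ) is strictly less than C_P = L/π, consistent with the sharp inequality ||u||_L² ≤ C_P ||u'||_L².
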